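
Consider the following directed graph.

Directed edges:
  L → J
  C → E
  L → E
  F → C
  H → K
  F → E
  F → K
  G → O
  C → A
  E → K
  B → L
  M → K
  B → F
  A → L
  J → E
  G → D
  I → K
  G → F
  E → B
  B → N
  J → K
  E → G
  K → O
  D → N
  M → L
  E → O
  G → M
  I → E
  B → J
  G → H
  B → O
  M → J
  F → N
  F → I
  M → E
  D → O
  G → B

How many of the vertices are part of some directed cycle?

10

A vertex is on a directed cycle iff it belongs to a strongly connected component of size ≥ 2 (or has a self-loop).
The vertices on cycles are {A, B, C, E, F, G, I, J, L, M} — 10 in total.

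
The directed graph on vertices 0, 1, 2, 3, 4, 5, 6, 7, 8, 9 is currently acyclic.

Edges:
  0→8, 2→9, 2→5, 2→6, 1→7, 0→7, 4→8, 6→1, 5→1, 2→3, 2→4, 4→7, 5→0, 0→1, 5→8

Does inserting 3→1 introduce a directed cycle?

No

Adding 3→1 creates a cycle iff 1 can already reach 3.
Explore from 1: no path reaches 3. The graph stays acyclic.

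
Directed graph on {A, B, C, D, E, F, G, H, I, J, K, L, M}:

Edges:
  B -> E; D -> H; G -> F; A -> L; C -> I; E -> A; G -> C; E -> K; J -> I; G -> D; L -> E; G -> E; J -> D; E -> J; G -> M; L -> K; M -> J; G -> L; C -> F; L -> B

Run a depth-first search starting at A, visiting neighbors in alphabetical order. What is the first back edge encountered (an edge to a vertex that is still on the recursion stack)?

E→A

DFS from A (visiting neighbors in alphabetical order); mark gray on enter, black on exit:
A gray
  L gray
    B gray
      E gray
        E→A: A is gray → back edge
First back edge: E → A.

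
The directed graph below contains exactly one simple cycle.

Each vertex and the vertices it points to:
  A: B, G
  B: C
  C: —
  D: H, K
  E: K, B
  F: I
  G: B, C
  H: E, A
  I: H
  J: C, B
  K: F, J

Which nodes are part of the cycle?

E, F, H, I, K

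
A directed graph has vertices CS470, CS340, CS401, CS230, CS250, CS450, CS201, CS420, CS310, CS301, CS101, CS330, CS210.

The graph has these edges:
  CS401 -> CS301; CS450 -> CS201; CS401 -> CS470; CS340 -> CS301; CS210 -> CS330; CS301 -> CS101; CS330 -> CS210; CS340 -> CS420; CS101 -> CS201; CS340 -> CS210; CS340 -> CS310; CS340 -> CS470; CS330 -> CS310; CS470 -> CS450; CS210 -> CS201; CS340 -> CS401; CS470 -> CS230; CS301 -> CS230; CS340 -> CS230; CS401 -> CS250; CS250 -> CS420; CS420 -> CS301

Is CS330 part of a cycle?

Yes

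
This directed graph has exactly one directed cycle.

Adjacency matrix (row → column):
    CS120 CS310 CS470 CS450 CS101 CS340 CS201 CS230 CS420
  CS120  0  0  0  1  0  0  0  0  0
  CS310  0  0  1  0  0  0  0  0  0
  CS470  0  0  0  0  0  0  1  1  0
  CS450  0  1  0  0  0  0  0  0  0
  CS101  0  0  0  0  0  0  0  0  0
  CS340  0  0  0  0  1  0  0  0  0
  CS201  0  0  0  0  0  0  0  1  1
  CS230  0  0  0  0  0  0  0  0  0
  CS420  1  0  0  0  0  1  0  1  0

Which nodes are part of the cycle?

CS120, CS201, CS310, CS420, CS450, CS470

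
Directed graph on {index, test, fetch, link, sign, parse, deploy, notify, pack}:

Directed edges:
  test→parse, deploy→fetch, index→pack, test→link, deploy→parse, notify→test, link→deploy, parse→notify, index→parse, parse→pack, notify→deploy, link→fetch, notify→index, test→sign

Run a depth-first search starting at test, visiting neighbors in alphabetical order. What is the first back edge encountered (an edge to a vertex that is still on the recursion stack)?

notify->deploy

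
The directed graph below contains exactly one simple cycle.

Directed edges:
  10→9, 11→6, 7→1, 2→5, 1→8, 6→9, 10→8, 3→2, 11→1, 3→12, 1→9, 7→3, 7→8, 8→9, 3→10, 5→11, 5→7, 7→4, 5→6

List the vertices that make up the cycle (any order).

DFS with gray/black marking from 5:
5 gray
  7 gray
    3 gray
      10 gray
        8 gray
          9 gray
          9 black
        8 black
        10→9: 9 black — skip
      10 black
      12 gray
      12 black
      2 gray
        2→5: 5 is gray → back edge
Back edge closes the cycle 5 → 7 → 3 → 2 → 5; its vertices are {2, 3, 5, 7}.

2, 3, 5, 7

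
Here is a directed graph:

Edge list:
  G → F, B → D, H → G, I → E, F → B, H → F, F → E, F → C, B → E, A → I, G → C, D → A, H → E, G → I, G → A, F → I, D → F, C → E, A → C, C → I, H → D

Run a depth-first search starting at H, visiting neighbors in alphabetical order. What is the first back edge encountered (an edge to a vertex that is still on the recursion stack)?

B→D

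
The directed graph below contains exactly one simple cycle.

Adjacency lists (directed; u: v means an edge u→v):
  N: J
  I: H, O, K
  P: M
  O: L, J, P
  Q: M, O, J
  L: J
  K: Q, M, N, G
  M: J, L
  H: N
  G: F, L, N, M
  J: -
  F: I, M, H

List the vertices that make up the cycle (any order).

DFS with gray/black marking from F:
F gray
  I gray
    H gray
      N gray
        J gray
        J black
      N black
    H black
    O gray
      L gray
        L→J: J black — skip
      L black
      O→J: J black — skip
      P gray
        M gray
          M→J: J black — skip
          M→L: L black — skip
        M black
      P black
    O black
    K gray
      Q gray
        Q→M: M black — skip
        Q→O: O black — skip
        Q→J: J black — skip
      Q black
      K→M: M black — skip
      K→N: N black — skip
      G gray
        G→F: F is gray → back edge
Back edge closes the cycle F → I → K → G → F; its vertices are {F, G, I, K}.

F, G, I, K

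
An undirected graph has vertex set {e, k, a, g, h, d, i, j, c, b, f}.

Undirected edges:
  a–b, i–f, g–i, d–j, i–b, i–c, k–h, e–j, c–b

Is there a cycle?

Yes

DFS, tracking each vertex's parent; an edge to a visited non-parent vertex closes a cycle.
Start from b:
visit b (parent –)
  visit c (parent b)
    visit i (parent c)
      i–c: parent, skip
      visit g (parent i)
        g–i: parent, skip
      visit f (parent i)
        f–i: parent, skip
      i–b: b visited and ≠ parent → cycle
Cycle: b – c – i – b.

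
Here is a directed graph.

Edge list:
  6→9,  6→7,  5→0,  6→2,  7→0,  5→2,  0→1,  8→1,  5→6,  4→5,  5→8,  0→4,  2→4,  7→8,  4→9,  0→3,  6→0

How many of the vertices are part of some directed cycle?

6

A vertex is on a directed cycle iff it belongs to a strongly connected component of size ≥ 2 (or has a self-loop).
The vertices on cycles are {0, 2, 4, 5, 6, 7} — 6 in total.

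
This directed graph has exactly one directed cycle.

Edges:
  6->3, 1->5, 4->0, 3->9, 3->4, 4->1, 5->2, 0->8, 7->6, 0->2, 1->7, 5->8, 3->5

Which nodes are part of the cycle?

1, 3, 4, 6, 7

DFS with gray/black marking from 3:
3 gray
  9 gray
  9 black
  4 gray
    0 gray
      8 gray
      8 black
      2 gray
      2 black
    0 black
    1 gray
      7 gray
        6 gray
          6→3: 3 is gray → back edge
Back edge closes the cycle 3 → 4 → 1 → 7 → 6 → 3; its vertices are {1, 3, 4, 6, 7}.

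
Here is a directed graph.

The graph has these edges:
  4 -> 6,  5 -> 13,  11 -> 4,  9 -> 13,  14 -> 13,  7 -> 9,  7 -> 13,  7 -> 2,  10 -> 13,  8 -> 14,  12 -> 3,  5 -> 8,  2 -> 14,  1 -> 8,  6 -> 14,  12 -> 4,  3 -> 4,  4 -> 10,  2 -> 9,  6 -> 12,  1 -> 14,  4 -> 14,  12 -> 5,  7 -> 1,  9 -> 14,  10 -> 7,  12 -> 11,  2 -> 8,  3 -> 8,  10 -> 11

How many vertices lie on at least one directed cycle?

A vertex is on a directed cycle iff it belongs to a strongly connected component of size ≥ 2 (or has a self-loop).
The vertices on cycles are {3, 4, 6, 10, 11, 12} — 6 in total.

6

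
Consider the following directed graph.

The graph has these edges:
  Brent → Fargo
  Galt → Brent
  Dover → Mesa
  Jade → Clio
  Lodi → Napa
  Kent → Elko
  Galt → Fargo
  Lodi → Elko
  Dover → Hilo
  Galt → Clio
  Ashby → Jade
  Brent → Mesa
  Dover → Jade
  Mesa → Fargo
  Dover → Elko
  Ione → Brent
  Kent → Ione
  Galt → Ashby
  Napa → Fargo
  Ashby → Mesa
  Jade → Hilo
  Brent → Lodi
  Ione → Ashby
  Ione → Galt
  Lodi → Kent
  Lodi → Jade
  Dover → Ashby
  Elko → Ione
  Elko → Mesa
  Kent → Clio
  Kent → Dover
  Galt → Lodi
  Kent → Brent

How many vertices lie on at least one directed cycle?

A vertex is on a directed cycle iff it belongs to a strongly connected component of size ≥ 2 (or has a self-loop).
The vertices on cycles are {Elko, Galt, Ione, Kent, Lodi, Brent, Dover} — 7 in total.

7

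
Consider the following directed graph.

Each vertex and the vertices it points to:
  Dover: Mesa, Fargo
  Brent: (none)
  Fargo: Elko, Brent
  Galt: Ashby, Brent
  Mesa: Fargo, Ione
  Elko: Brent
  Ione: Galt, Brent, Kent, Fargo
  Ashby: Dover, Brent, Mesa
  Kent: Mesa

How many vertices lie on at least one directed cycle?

6

A vertex is on a directed cycle iff it belongs to a strongly connected component of size ≥ 2 (or has a self-loop).
The vertices on cycles are {Galt, Ione, Kent, Mesa, Ashby, Dover} — 6 in total.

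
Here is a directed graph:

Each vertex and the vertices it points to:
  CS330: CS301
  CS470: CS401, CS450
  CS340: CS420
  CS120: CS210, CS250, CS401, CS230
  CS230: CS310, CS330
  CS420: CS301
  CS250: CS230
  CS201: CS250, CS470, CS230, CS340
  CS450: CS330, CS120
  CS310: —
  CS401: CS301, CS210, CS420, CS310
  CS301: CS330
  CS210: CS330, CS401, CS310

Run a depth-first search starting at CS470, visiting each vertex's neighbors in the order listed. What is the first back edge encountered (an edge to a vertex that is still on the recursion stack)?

DFS from CS470 (visiting each vertex's neighbors in the order listed); mark gray on enter, black on exit:
CS470 gray
  CS401 gray
    CS301 gray
      CS330 gray
        CS330→CS301: CS301 is gray → back edge
First back edge: CS330 → CS301.

CS330→CS301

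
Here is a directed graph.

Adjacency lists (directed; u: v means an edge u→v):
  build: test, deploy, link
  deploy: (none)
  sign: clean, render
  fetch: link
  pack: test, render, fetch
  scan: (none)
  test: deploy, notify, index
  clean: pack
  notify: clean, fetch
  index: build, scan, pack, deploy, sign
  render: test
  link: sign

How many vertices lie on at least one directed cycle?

A vertex is on a directed cycle iff it belongs to a strongly connected component of size ≥ 2 (or has a self-loop).
The vertices on cycles are {link, pack, sign, test, build, clean, fetch, index, notify, render} — 10 in total.

10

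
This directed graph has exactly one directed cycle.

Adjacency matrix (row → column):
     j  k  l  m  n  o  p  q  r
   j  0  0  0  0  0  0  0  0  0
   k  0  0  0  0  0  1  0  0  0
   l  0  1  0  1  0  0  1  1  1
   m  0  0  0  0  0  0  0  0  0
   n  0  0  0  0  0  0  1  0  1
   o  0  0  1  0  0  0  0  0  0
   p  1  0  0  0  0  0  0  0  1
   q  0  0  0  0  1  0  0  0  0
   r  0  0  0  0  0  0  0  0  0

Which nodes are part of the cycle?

k, l, o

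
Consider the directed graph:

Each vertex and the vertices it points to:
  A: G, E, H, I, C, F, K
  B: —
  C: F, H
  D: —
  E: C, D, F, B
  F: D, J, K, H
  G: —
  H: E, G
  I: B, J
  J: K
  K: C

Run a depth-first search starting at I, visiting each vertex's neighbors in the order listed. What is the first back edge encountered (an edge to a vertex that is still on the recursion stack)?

DFS from I (visiting each vertex's neighbors in the order listed); mark gray on enter, black on exit:
I gray
  B gray
  B black
  J gray
    K gray
      C gray
        F gray
          D gray
          D black
          F→J: J is gray → back edge
First back edge: F → J.

F->J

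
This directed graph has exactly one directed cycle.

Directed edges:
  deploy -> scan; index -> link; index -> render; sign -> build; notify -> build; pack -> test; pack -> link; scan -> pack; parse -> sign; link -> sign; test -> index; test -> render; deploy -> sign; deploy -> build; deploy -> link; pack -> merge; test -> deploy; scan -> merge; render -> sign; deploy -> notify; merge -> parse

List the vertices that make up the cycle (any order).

pack, scan, test, deploy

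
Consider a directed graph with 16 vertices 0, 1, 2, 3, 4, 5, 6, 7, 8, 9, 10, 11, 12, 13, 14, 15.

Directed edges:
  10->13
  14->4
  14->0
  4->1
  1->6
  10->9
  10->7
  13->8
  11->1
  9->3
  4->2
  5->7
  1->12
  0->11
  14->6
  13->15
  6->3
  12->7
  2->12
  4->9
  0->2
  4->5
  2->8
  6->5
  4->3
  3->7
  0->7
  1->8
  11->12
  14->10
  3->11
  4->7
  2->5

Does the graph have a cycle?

DFS with white/gray/black marking, starting from 14:
14 gray
  0 gray
    2 gray
      8 gray
      8 black
      5 gray
        7 gray
        7 black
      5 black
      12 gray
        12→7: 7 black — skip
      12 black
    2 black
    0→7: 7 black — skip
    11 gray
      1 gray
        6 gray
          3 gray
            3→11: 11 is gray → back edge
Back edge found, so a cycle exists: 11 → 1 → 6 → 3 → 11.

Yes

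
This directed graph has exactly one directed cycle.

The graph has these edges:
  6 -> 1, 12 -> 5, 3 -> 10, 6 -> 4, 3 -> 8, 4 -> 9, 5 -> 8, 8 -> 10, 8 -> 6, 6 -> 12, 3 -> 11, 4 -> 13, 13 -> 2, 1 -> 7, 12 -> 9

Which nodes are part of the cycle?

DFS with gray/black marking from 8:
8 gray
  10 gray
  10 black
  6 gray
    12 gray
      9 gray
      9 black
      5 gray
        5→8: 8 is gray → back edge
Back edge closes the cycle 8 → 6 → 12 → 5 → 8; its vertices are {5, 6, 8, 12}.

5, 6, 8, 12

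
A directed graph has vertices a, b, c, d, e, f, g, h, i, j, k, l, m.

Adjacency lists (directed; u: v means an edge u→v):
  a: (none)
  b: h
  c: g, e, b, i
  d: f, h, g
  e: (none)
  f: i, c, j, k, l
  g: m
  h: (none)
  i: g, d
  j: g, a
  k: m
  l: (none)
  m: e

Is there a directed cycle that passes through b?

b lies on a cycle iff there is a path from b back to itself.
Exploring from b, it never reaches itself; equivalently, its strongly connected component is a singleton.

No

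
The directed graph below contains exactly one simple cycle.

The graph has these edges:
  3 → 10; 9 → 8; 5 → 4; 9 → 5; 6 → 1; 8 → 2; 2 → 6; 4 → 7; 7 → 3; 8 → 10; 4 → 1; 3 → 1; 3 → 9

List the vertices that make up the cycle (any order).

DFS with gray/black marking from 9:
9 gray
  8 gray
    10 gray
    10 black
    2 gray
      6 gray
        1 gray
        1 black
      6 black
    2 black
  8 black
  5 gray
    4 gray
      4→1: 1 black — skip
      7 gray
        3 gray
          3→1: 1 black — skip
          3→9: 9 is gray → back edge
Back edge closes the cycle 9 → 5 → 4 → 7 → 3 → 9; its vertices are {3, 4, 5, 7, 9}.

3, 4, 5, 7, 9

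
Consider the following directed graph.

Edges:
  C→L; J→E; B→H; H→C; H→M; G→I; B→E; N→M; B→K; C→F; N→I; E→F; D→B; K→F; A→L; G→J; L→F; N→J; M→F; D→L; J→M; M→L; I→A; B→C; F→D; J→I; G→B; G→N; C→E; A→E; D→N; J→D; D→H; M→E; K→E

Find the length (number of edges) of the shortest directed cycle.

3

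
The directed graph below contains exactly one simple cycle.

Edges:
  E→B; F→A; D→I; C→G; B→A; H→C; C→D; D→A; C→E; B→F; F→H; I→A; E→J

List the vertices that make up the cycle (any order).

B, C, E, F, H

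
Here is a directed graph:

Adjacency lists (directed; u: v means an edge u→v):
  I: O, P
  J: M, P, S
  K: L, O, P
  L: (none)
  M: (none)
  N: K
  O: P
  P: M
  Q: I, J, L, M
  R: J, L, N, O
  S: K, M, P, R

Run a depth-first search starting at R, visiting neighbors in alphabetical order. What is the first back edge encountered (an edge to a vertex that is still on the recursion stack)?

DFS from R (visiting neighbors in alphabetical order); mark gray on enter, black on exit:
R gray
  J gray
    M gray
    M black
    P gray
      P→M: M black — skip
    P black
    S gray
      K gray
        L gray
        L black
        O gray
          O→P: P black — skip
        O black
        K→P: P black — skip
      K black
      S→M: M black — skip
      S→P: P black — skip
      S→R: R is gray → back edge
First back edge: S → R.

S->R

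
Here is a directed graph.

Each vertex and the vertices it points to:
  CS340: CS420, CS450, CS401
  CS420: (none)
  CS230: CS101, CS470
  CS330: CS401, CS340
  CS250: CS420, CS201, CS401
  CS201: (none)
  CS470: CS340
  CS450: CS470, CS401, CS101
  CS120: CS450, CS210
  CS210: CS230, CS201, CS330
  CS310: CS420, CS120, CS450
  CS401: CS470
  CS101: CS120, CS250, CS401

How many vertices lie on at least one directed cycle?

A vertex is on a directed cycle iff it belongs to a strongly connected component of size ≥ 2 (or has a self-loop).
The vertices on cycles are {CS101, CS120, CS210, CS230, CS250, CS330, CS340, CS401, CS450, CS470} — 10 in total.

10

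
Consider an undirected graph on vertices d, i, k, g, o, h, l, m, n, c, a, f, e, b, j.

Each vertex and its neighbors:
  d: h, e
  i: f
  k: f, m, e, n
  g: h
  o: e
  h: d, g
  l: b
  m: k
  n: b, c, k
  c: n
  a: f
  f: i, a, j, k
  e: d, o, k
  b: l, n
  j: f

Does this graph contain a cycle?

No

DFS, tracking each vertex's parent; an edge to a visited non-parent vertex closes a cycle.
Start from n:
visit n (parent –)
  visit b (parent n)
    visit l (parent b)
      l–b: parent, skip
    b–n: parent, skip
  visit c (parent n)
    c–n: parent, skip
  visit k (parent n)
    visit f (parent k)
      visit i (parent f)
        i–f: parent, skip
      visit a (parent f)
        a–f: parent, skip
      visit j (parent f)
        j–f: parent, skip
      f–k: parent, skip
    visit m (parent k)
      m–k: parent, skip
    visit e (parent k)
      visit d (parent e)
        visit h (parent d)
          h–d: parent, skip
          visit g (parent h)
            g–h: parent, skip
        d–e: parent, skip
      visit o (parent e)
        o–e: parent, skip
      e–k: parent, skip
    k–n: parent, skip
No non-parent visited neighbor found — the graph is a forest.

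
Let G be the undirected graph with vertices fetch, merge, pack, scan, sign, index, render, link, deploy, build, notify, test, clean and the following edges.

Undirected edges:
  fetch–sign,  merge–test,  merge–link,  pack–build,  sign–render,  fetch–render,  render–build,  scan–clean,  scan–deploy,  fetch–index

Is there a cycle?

Yes

DFS, tracking each vertex's parent; an edge to a visited non-parent vertex closes a cycle.
Start from merge:
visit merge (parent –)
  visit test (parent merge)
    test–merge: parent, skip
  visit link (parent merge)
    link–merge: parent, skip
visit fetch (parent –)
  visit index (parent fetch)
    index–fetch: parent, skip
  visit sign (parent fetch)
    visit render (parent sign)
      render–fetch: fetch visited and ≠ parent → cycle
Cycle: fetch – sign – render – fetch.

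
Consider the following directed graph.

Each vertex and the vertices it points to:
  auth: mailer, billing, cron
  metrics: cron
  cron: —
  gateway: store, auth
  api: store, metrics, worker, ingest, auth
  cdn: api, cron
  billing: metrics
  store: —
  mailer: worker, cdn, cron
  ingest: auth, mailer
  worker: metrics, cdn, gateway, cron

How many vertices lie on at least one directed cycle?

7

A vertex is on a directed cycle iff it belongs to a strongly connected component of size ≥ 2 (or has a self-loop).
The vertices on cycles are {api, cdn, auth, ingest, mailer, worker, gateway} — 7 in total.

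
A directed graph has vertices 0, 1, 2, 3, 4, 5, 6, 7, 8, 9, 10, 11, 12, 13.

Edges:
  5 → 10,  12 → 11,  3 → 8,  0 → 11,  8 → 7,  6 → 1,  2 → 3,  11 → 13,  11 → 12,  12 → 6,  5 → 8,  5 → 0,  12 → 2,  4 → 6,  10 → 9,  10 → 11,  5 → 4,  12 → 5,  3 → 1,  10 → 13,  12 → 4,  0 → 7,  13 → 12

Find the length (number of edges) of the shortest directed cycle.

For each vertex v, BFS finds the shortest path from v back to v.
The shortest such closed walk is 11 → 12 → 11, length 2.

2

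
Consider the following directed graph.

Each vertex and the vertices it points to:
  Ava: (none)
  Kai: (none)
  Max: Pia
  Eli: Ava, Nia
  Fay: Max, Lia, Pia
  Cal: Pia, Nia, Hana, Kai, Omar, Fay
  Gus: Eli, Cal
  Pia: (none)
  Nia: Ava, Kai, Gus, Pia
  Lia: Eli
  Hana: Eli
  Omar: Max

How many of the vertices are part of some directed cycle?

A vertex is on a directed cycle iff it belongs to a strongly connected component of size ≥ 2 (or has a self-loop).
The vertices on cycles are {Cal, Eli, Fay, Gus, Lia, Nia, Hana} — 7 in total.

7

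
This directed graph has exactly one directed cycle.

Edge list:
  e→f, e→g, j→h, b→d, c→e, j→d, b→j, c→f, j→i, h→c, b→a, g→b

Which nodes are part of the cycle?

b, c, e, g, h, j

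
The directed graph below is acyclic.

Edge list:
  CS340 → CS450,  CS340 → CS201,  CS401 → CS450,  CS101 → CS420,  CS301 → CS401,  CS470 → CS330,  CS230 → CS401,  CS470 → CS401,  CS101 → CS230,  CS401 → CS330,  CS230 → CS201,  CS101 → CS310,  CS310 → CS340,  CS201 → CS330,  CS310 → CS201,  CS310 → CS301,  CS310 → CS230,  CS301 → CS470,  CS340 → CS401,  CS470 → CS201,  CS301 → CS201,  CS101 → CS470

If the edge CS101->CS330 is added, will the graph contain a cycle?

Adding CS101→CS330 creates a cycle iff CS330 can already reach CS101.
Explore from CS330: no path reaches CS101. The graph stays acyclic.

No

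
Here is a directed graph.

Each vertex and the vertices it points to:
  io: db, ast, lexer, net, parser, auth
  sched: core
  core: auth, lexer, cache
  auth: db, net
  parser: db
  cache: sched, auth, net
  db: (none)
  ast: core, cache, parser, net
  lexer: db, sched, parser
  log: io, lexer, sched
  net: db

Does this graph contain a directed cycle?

DFS with white/gray/black marking, starting from io:
io gray
  db gray
  db black
  ast gray
    core gray
      auth gray
        auth→db: db black — skip
        net gray
          net→db: db black — skip
        net black
      auth black
      lexer gray
        lexer→db: db black — skip
        sched gray
          sched→core: core is gray → back edge
Back edge found, so a cycle exists: core → lexer → sched → core.

Yes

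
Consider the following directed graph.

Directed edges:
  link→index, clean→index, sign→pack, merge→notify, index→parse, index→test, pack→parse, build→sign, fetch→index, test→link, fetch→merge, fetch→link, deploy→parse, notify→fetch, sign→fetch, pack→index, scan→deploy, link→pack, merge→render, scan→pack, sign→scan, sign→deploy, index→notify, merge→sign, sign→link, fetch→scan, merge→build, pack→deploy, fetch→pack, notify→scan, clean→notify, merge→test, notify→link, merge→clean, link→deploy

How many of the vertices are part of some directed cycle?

A vertex is on a directed cycle iff it belongs to a strongly connected component of size ≥ 2 (or has a self-loop).
The vertices on cycles are {link, pack, scan, sign, test, build, clean, fetch, index, merge, notify} — 11 in total.

11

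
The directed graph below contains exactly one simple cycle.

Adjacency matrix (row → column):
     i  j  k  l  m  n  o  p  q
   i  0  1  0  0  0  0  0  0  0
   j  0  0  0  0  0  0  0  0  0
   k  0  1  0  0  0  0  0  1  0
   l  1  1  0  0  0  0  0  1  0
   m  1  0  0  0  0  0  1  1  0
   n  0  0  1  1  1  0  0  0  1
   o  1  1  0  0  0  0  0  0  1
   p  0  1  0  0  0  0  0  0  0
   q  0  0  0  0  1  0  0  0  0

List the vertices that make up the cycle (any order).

m, o, q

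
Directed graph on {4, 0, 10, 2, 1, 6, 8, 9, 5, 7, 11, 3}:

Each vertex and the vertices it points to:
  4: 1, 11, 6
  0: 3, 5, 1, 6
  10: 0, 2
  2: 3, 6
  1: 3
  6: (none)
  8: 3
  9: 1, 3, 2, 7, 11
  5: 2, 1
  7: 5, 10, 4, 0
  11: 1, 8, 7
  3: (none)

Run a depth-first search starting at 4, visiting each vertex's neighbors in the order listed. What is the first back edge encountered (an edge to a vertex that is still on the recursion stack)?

7->4

DFS from 4 (visiting each vertex's neighbors in the order listed); mark gray on enter, black on exit:
4 gray
  1 gray
    3 gray
    3 black
  1 black
  11 gray
    11→1: 1 black — skip
    8 gray
      8→3: 3 black — skip
    8 black
    7 gray
      5 gray
        2 gray
          2→3: 3 black — skip
          6 gray
          6 black
        2 black
        5→1: 1 black — skip
      5 black
      10 gray
        0 gray
          0→3: 3 black — skip
          0→5: 5 black — skip
          0→1: 1 black — skip
          0→6: 6 black — skip
        0 black
        10→2: 2 black — skip
      10 black
      7→4: 4 is gray → back edge
First back edge: 7 → 4.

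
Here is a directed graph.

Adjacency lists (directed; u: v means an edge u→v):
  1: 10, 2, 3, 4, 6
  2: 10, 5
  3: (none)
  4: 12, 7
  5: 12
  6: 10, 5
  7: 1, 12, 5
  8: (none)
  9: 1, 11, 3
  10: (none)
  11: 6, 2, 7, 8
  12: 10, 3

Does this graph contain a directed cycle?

DFS with white/gray/black marking, starting from 3:
3 gray
3 black
1 gray
  10 gray
  10 black
  2 gray
    2→10: 10 black — skip
    5 gray
      12 gray
        12→10: 10 black — skip
        12→3: 3 black — skip
      12 black
    5 black
  2 black
  1→3: 3 black — skip
  4 gray
    4→12: 12 black — skip
    7 gray
      7→1: 1 is gray → back edge
Back edge found, so a cycle exists: 1 → 4 → 7 → 1.

Yes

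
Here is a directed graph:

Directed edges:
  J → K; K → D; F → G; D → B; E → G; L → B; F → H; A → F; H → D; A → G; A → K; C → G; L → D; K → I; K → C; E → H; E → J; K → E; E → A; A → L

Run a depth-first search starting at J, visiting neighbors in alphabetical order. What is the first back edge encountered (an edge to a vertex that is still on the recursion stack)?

A→K

DFS from J (visiting neighbors in alphabetical order); mark gray on enter, black on exit:
J gray
  K gray
    C gray
      G gray
      G black
    C black
    D gray
      B gray
      B black
    D black
    E gray
      A gray
        F gray
          F→G: G black — skip
          H gray
            H→D: D black — skip
          H black
        F black
        A→G: G black — skip
        A→K: K is gray → back edge
First back edge: A → K.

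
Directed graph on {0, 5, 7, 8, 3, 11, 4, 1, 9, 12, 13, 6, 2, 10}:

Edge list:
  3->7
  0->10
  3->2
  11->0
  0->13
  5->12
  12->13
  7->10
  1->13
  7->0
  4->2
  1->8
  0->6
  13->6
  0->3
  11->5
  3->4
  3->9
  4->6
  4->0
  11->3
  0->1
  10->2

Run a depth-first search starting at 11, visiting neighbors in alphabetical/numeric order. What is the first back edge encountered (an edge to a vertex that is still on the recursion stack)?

DFS from 11 (visiting neighbors in alphabetical/numeric order); mark gray on enter, black on exit:
11 gray
  0 gray
    1 gray
      8 gray
      8 black
      13 gray
        6 gray
        6 black
      13 black
    1 black
    3 gray
      2 gray
      2 black
      4 gray
        4→0: 0 is gray → back edge
First back edge: 4 → 0.

4->0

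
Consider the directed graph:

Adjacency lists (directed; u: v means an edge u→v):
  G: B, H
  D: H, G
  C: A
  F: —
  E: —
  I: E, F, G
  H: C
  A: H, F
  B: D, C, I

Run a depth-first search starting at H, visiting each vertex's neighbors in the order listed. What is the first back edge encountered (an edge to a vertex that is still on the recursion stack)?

DFS from H (visiting each vertex's neighbors in the order listed); mark gray on enter, black on exit:
H gray
  C gray
    A gray
      A→H: H is gray → back edge
First back edge: A → H.

A->H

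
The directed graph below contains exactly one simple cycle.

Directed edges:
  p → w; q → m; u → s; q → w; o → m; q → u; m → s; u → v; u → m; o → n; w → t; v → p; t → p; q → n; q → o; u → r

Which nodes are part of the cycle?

DFS with gray/black marking from w:
w gray
  t gray
    p gray
      p→w: w is gray → back edge
Back edge closes the cycle w → t → p → w; its vertices are {p, t, w}.

p, t, w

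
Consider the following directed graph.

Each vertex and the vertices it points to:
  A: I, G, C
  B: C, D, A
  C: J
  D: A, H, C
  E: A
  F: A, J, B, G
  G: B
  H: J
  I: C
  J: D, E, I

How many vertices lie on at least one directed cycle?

A vertex is on a directed cycle iff it belongs to a strongly connected component of size ≥ 2 (or has a self-loop).
The vertices on cycles are {A, B, C, D, E, G, H, I, J} — 9 in total.

9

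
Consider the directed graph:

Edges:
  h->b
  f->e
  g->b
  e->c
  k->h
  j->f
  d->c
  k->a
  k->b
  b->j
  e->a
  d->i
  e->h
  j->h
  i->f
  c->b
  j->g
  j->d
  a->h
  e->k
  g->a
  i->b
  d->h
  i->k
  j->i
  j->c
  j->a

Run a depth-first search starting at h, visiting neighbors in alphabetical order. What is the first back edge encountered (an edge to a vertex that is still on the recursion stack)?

a→h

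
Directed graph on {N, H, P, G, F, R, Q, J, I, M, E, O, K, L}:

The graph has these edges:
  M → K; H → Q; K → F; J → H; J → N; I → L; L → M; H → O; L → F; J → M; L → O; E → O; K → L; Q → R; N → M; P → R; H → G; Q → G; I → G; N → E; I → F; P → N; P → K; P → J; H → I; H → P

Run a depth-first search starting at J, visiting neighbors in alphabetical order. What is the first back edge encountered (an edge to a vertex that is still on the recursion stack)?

DFS from J (visiting neighbors in alphabetical order); mark gray on enter, black on exit:
J gray
  H gray
    G gray
    G black
    I gray
      F gray
      F black
      I→G: G black — skip
      L gray
        L→F: F black — skip
        M gray
          K gray
            K→F: F black — skip
            K→L: L is gray → back edge
First back edge: K → L.

K->L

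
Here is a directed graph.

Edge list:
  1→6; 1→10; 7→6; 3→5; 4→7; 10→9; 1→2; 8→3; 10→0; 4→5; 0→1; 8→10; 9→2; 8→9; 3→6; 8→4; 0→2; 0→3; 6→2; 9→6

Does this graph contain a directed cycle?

Yes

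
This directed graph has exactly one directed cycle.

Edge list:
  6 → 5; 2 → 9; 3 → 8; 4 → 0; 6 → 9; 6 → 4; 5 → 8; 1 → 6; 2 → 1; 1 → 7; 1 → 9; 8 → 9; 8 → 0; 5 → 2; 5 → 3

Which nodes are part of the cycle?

DFS with gray/black marking from 6:
6 gray
  9 gray
  9 black
  4 gray
    0 gray
    0 black
  4 black
  5 gray
    2 gray
      2→9: 9 black — skip
      1 gray
        7 gray
        7 black
        1→6: 6 is gray → back edge
Back edge closes the cycle 6 → 5 → 2 → 1 → 6; its vertices are {1, 2, 5, 6}.

1, 2, 5, 6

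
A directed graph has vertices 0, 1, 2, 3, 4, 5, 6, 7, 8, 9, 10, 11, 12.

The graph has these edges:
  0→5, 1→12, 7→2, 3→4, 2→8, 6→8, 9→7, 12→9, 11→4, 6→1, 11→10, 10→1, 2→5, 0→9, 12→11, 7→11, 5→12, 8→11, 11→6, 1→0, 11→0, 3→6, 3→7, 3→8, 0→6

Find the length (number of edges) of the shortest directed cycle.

3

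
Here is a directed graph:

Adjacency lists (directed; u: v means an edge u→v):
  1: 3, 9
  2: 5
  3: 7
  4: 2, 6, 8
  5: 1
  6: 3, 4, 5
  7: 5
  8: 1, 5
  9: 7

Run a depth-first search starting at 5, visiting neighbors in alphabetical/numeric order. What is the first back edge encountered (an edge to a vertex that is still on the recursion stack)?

DFS from 5 (visiting neighbors in alphabetical/numeric order); mark gray on enter, black on exit:
5 gray
  1 gray
    3 gray
      7 gray
        7→5: 5 is gray → back edge
First back edge: 7 → 5.

7->5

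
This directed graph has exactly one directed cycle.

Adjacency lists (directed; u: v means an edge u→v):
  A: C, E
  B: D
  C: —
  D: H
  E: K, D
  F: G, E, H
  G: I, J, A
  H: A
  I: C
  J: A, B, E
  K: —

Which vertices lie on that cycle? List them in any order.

DFS with gray/black marking from H:
H gray
  A gray
    C gray
    C black
    E gray
      K gray
      K black
      D gray
        D→H: H is gray → back edge
Back edge closes the cycle H → A → E → D → H; its vertices are {A, D, E, H}.

A, D, E, H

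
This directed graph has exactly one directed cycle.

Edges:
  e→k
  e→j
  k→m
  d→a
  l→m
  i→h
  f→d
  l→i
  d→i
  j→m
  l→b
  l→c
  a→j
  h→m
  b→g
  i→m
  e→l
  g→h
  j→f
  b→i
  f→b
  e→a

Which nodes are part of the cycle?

a, d, f, j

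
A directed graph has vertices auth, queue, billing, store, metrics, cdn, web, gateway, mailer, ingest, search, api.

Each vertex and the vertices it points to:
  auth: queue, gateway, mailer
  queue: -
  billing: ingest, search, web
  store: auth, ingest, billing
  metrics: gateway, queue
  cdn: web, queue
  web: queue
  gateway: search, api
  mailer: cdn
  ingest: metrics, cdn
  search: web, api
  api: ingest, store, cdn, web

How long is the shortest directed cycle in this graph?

4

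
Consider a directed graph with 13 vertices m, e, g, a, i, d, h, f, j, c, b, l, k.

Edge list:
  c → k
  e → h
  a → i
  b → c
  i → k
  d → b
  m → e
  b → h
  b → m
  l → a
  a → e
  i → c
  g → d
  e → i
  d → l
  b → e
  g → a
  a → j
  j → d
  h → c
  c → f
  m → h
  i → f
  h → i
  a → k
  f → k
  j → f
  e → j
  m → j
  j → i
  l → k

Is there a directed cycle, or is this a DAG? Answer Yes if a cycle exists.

Yes

DFS with white/gray/black marking, starting from e:
e gray
  i gray
    c gray
      k gray
      k black
      f gray
        f→k: k black — skip
      f black
    c black
    i→f: f black — skip
    i→k: k black — skip
  i black
  j gray
    j→i: i black — skip
    j→f: f black — skip
    d gray
      b gray
        m gray
          m→e: e is gray → back edge
Back edge found, so a cycle exists: e → j → d → b → m → e.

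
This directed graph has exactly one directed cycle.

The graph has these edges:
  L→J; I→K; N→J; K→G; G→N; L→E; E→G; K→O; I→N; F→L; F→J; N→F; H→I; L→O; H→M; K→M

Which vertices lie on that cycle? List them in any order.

DFS with gray/black marking from N:
N gray
  J gray
  J black
  F gray
    L gray
      O gray
      O black
      E gray
        G gray
          G→N: N is gray → back edge
Back edge closes the cycle N → F → L → E → G → N; its vertices are {E, F, G, L, N}.

E, F, G, L, N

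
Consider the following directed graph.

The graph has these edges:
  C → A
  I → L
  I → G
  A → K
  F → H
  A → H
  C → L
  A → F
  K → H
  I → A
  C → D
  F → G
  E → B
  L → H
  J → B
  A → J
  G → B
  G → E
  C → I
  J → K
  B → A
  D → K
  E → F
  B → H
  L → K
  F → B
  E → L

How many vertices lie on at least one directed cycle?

6

A vertex is on a directed cycle iff it belongs to a strongly connected component of size ≥ 2 (or has a self-loop).
The vertices on cycles are {A, B, E, F, G, J} — 6 in total.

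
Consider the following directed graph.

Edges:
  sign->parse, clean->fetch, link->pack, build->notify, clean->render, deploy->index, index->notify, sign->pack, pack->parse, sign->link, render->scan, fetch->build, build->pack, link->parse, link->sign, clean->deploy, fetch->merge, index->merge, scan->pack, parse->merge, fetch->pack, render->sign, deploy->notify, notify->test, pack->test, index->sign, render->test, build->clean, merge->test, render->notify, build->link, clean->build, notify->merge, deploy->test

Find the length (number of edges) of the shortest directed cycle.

2

For each vertex v, BFS finds the shortest path from v back to v.
The shortest such closed walk is clean → build → clean, length 2.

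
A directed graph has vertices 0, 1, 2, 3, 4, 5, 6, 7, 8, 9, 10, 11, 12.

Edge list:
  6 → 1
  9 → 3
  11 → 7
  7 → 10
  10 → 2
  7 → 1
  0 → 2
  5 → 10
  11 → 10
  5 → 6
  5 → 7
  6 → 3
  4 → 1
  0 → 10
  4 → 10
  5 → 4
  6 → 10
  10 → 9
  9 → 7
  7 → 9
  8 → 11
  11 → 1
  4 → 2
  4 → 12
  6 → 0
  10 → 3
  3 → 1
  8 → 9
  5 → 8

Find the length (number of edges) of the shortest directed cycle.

2

For each vertex v, BFS finds the shortest path from v back to v.
The shortest such closed walk is 9 → 7 → 9, length 2.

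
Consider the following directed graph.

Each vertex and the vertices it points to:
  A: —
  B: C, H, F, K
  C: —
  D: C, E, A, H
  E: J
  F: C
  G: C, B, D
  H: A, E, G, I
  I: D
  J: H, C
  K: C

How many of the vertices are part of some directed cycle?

A vertex is on a directed cycle iff it belongs to a strongly connected component of size ≥ 2 (or has a self-loop).
The vertices on cycles are {B, D, E, G, H, I, J} — 7 in total.

7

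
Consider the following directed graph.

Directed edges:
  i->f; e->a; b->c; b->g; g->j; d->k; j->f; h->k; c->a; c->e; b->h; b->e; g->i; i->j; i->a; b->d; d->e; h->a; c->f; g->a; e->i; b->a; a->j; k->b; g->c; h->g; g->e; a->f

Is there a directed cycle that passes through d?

Yes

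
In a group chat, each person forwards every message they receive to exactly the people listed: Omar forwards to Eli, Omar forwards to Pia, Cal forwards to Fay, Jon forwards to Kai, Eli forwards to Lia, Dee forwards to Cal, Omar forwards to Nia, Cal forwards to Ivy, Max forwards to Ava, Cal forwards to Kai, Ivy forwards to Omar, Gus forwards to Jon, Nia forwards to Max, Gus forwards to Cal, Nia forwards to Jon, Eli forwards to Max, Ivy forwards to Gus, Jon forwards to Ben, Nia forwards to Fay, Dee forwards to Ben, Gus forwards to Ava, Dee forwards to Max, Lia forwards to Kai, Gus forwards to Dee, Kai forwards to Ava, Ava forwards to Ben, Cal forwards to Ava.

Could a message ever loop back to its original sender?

DFS with white/gray/black marking, starting from Nia:
Nia gray
  Fay gray
  Fay black
  Jon gray
    Ben gray
    Ben black
    Kai gray
      Ava gray
        Ava→Ben: Ben black — skip
      Ava black
    Kai black
  Jon black
  Max gray
    Max→Ava: Ava black — skip
  Max black
Nia black
Gus gray
  Dee gray
    Cal gray
      Ivy gray
        Omar gray
          Pia gray
          Pia black
          Omar→Nia: Nia black — skip
          Eli gray
            Lia gray
              Lia→Kai: Kai black — skip
            Lia black
            Eli→Max: Max black — skip
          Eli black
        Omar black
        Ivy→Gus: Gus is gray → back edge
Back edge found, so a cycle exists: Gus → Dee → Cal → Ivy → Gus.

Yes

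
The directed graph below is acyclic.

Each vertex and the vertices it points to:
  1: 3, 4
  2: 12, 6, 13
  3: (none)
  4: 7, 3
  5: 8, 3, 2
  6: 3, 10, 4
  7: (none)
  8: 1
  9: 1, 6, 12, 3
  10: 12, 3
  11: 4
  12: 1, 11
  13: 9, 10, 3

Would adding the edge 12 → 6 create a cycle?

Adding 12→6 creates a cycle iff 6 can already reach 12.
Path from 6: 6 → 10 → 12.
So 6 → … → 12 → 6 is a cycle.

Yes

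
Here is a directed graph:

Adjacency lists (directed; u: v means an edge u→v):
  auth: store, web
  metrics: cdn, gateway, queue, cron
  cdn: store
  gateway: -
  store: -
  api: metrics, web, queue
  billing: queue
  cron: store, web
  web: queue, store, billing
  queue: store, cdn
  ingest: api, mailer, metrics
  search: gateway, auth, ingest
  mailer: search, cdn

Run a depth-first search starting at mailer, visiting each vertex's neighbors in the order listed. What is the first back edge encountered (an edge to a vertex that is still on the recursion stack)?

ingest->mailer

DFS from mailer (visiting each vertex's neighbors in the order listed); mark gray on enter, black on exit:
mailer gray
  search gray
    gateway gray
    gateway black
    auth gray
      store gray
      store black
      web gray
        queue gray
          queue→store: store black — skip
          cdn gray
            cdn→store: store black — skip
          cdn black
        queue black
        web→store: store black — skip
        billing gray
          billing→queue: queue black — skip
        billing black
      web black
    auth black
    ingest gray
      api gray
        metrics gray
          metrics→cdn: cdn black — skip
          metrics→gateway: gateway black — skip
          metrics→queue: queue black — skip
          cron gray
            cron→store: store black — skip
            cron→web: web black — skip
          cron black
        metrics black
        api→web: web black — skip
        api→queue: queue black — skip
      api black
      ingest→mailer: mailer is gray → back edge
First back edge: ingest → mailer.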